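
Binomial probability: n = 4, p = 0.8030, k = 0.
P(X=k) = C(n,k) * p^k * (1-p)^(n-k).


C(4,0) = 1
p^0 = 1.000000
(1-p)^4 = 0.001506
P = 1 * 1.000000 * 0.001506 = 0.0015

P(X=0) = 0.0015


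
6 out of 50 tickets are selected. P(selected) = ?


P = 6/50 = 0.1200

P = 0.1200


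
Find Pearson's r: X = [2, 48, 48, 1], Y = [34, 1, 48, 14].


Mean X = 24.7500, Mean Y = 24.2500
SD X = 23.252688, SD Y = 18.060662
Cov = 8.312500
r = 8.312500/(23.252688*18.060662) = 0.0198

r = 0.0198


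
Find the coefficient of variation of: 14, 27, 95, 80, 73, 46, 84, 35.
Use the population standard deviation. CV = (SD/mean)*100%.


Mean = 56.7500
SD = 28.0880
CV = (28.0880/56.7500)*100 = 49.4943%

CV = 49.4943%


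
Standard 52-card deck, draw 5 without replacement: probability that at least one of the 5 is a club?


P(at least one) = 1 - P(none)
P(none) = (39/52) × (38/51) × (37/50) × (36/49) × (35/48) = 0.221534
P(at least one) = 1 - 0.221534 = 0.7785

P = 0.7785


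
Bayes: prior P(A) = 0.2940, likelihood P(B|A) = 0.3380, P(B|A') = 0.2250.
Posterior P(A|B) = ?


P(B) = P(B|A)*P(A) + P(B|A')*P(A')
= 0.3380*0.2940 + 0.2250*0.7060
= 0.099372 + 0.158850 = 0.258222
P(A|B) = 0.099372/0.258222 = 0.3848

P(A|B) = 0.3848


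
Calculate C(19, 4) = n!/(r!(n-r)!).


C(19,4) = 19!/(4! × 15!)
= 121645100408832000/(24 × 1307674368000)
= 3876

C(19,4) = 3876


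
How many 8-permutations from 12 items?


P(12,8) = 12!/4!
= 479001600/24
= 19958400

P(12,8) = 19958400


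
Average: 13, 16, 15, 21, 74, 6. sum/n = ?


Sum = 13 + 16 + 15 + 21 + 74 + 6 = 145
n = 6
Mean = 145/6 = 24.1667

Mean = 24.1667


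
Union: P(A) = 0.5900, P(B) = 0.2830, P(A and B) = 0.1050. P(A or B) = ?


P(A∪B) = 0.5900 + 0.2830 - 0.1050
= 0.8730 - 0.1050
= 0.7680

P(A∪B) = 0.7680


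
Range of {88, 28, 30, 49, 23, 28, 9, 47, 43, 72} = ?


Max = 88, Min = 9
Range = 88 - 9 = 79

Range = 79


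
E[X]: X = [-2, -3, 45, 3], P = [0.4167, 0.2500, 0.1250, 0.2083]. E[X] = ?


E[X] = -2*0.4167 - 3*0.2500 + 45*0.1250 + 3*0.2083
= -0.8334 - 0.7500 + 5.6250 + 0.6249
= 4.6665

E[X] = 4.6665


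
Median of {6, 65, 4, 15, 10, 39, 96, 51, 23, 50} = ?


Sorted: 4, 6, 10, 15, 23, 39, 50, 51, 65, 96
n = 10 (even)
Middle values: 23 and 39
Median = (23+39)/2 = 31.0000

Median = 31.0000


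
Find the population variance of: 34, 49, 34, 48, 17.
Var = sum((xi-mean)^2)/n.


Mean = 36.4000
Squared deviations: 5.7600, 158.7600, 5.7600, 134.5600, 376.3600
Sum = 681.2000
Variance = 681.2000/5 = 136.2400

Variance = 136.2400


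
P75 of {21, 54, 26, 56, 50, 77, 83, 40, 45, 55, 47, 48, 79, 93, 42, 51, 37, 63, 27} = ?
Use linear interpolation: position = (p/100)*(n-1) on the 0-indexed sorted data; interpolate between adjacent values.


Sorted: 21, 26, 27, 37, 40, 42, 45, 47, 48, 50, 51, 54, 55, 56, 63, 77, 79, 83, 93
n = 19
Index = 75/100 * 18 = 13.5000
Lower = data[13] = 56, Upper = data[14] = 63
P75 = 56 + 0.5000*(7) = 59.5000

P75 = 59.5000


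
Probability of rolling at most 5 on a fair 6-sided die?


Favorable outcomes (roll ≤ 5): 5
Total outcomes = 6
P = 5/6 = 0.8333

P = 0.8333


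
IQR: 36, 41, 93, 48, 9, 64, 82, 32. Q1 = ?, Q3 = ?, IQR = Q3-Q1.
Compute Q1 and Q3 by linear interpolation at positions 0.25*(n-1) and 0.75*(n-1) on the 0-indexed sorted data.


Sorted: 9, 32, 36, 41, 48, 64, 82, 93
Q1 (25th %ile) = 35.0000
Q3 (75th %ile) = 68.5000
IQR = 68.5000 - 35.0000 = 33.5000

IQR = 33.5000


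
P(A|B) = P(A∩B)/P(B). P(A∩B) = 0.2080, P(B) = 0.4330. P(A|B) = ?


P(A|B) = 0.2080/0.4330 = 0.4804

P(A|B) = 0.4804


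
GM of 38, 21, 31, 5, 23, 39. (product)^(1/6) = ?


Product = 38 × 21 × 31 × 5 × 23 × 39 = 110949930
GM = 110949930^(1/6) = 21.9207

GM = 21.9207


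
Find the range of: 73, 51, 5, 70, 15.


Max = 73, Min = 5
Range = 73 - 5 = 68

Range = 68


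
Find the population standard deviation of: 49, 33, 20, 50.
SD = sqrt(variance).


Mean = 38.0000
Variance = 153.5000
SD = sqrt(153.5000) = 12.3895

SD = 12.3895


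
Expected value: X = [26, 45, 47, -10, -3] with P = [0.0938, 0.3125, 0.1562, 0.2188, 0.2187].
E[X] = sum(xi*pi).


E[X] = 26*0.0938 + 45*0.3125 + 47*0.1562 - 10*0.2188 - 3*0.2187
= 2.4388 + 14.0625 + 7.3414 - 2.1880 - 0.6561
= 20.9986

E[X] = 20.9986


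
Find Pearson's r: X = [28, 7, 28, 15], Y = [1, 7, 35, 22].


Mean X = 19.5000, Mean Y = 16.2500
SD X = 8.958236, SD Y = 13.254716
Cov = 29.875000
r = 29.875000/(8.958236*13.254716) = 0.2516

r = 0.2516


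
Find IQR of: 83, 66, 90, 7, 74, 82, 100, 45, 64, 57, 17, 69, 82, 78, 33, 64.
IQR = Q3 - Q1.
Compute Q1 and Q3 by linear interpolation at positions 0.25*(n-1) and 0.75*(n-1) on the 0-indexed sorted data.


Sorted: 7, 17, 33, 45, 57, 64, 64, 66, 69, 74, 78, 82, 82, 83, 90, 100
Q1 (25th %ile) = 54.0000
Q3 (75th %ile) = 82.0000
IQR = 82.0000 - 54.0000 = 28.0000

IQR = 28.0000


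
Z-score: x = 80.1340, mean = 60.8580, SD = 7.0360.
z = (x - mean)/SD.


z = (80.1340 - 60.8580)/7.0360
= 19.2760/7.0360
= 2.7396

z = 2.7396


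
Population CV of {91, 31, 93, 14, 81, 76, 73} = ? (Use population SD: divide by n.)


Mean = 65.5714
SD = 28.4246
CV = (28.4246/65.5714)*100 = 43.3491%

CV = 43.3491%


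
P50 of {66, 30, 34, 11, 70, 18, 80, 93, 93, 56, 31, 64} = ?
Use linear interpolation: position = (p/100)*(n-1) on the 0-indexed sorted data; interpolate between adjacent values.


Sorted: 11, 18, 30, 31, 34, 56, 64, 66, 70, 80, 93, 93
n = 12
Index = 50/100 * 11 = 5.5000
Lower = data[5] = 56, Upper = data[6] = 64
P50 = 56 + 0.5000*(8) = 60.0000

P50 = 60.0000


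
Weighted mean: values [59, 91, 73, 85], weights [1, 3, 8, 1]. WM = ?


Numerator = 59*1 + 91*3 + 73*8 + 85*1 = 1001
Denominator = 1 + 3 + 8 + 1 = 13
WM = 1001/13 = 77.0000

WM = 77.0000


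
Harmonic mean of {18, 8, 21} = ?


Sum of reciprocals = 1/18 + 1/8 + 1/21 = 0.228175
HM = 3/0.228175 = 13.1478

HM = 13.1478


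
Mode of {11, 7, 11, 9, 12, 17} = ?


Frequencies: 7:1, 9:1, 11:2, 12:1, 17:1
Max frequency = 2
Mode = 11

Mode = 11


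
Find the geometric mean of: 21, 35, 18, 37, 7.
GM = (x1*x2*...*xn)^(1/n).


Product = 21 × 35 × 18 × 37 × 7 = 3426570
GM = 3426570^(1/5) = 20.2755

GM = 20.2755


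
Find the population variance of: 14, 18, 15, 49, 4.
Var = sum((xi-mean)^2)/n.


Mean = 20.0000
Squared deviations: 36.0000, 4.0000, 25.0000, 841.0000, 256.0000
Sum = 1162.0000
Variance = 1162.0000/5 = 232.4000

Variance = 232.4000


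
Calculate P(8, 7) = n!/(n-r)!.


P(8,7) = 8!/1!
= 40320/1
= 40320

P(8,7) = 40320


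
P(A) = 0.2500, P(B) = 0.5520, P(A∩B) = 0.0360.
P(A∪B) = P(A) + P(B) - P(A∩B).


P(A∪B) = 0.2500 + 0.5520 - 0.0360
= 0.8020 - 0.0360
= 0.7660

P(A∪B) = 0.7660


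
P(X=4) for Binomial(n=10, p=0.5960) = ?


C(10,4) = 210
p^4 = 0.126178
(1-p)^6 = 0.004348
P = 210 * 0.126178 * 0.004348 = 0.1152

P(X=4) = 0.1152


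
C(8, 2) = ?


C(8,2) = 8!/(2! × 6!)
= 40320/(2 × 720)
= 28

C(8,2) = 28


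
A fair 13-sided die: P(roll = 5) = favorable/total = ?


Favorable outcomes (roll = 5): 1
Total outcomes = 13
P = 1/13 = 0.0769

P = 0.0769


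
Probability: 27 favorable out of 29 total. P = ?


P = 27/29 = 0.9310

P = 0.9310


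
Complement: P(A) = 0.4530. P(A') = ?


P(not A) = 1 - 0.4530 = 0.5470

P(not A) = 0.5470


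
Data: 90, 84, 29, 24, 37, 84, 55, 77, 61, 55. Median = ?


Sorted: 24, 29, 37, 55, 55, 61, 77, 84, 84, 90
n = 10 (even)
Middle values: 55 and 61
Median = (55+61)/2 = 58.0000

Median = 58.0000


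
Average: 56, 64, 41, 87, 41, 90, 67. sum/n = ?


Sum = 56 + 64 + 41 + 87 + 41 + 90 + 67 = 446
n = 7
Mean = 446/7 = 63.7143

Mean = 63.7143


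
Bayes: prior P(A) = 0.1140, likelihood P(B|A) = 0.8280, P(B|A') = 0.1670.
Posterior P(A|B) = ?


P(B) = P(B|A)*P(A) + P(B|A')*P(A')
= 0.8280*0.1140 + 0.1670*0.8860
= 0.094392 + 0.147962 = 0.242354
P(A|B) = 0.094392/0.242354 = 0.3895

P(A|B) = 0.3895


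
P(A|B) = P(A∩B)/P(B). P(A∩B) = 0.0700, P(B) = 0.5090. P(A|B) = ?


P(A|B) = 0.0700/0.5090 = 0.1375

P(A|B) = 0.1375


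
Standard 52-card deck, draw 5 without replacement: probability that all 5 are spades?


P(all spades) = (13/52) × (12/51) × (11/50) × (10/49) × (9/48)
= 0.0005

P = 0.0005


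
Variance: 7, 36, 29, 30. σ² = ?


Mean = 25.5000
Squared deviations: 342.2500, 110.2500, 12.2500, 20.2500
Sum = 485.0000
Variance = 485.0000/4 = 121.2500

Variance = 121.2500


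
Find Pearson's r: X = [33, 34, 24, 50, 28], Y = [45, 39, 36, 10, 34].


Mean X = 33.8000, Mean Y = 32.8000
SD X = 8.863408, SD Y = 11.989996
Cov = -83.240000
r = -83.240000/(8.863408*11.989996) = -0.7833

r = -0.7833


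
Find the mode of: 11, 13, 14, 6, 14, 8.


Frequencies: 6:1, 8:1, 11:1, 13:1, 14:2
Max frequency = 2
Mode = 14

Mode = 14


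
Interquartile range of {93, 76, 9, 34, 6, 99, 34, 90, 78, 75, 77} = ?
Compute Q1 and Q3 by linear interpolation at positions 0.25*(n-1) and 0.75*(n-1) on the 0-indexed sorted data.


Sorted: 6, 9, 34, 34, 75, 76, 77, 78, 90, 93, 99
Q1 (25th %ile) = 34.0000
Q3 (75th %ile) = 84.0000
IQR = 84.0000 - 34.0000 = 50.0000

IQR = 50.0000


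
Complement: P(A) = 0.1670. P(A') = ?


P(not A) = 1 - 0.1670 = 0.8330

P(not A) = 0.8330


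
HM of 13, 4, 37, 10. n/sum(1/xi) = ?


Sum of reciprocals = 1/13 + 1/4 + 1/37 + 1/10 = 0.453950
HM = 4/0.453950 = 8.8115

HM = 8.8115


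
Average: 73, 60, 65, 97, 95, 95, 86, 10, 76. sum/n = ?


Sum = 73 + 60 + 65 + 97 + 95 + 95 + 86 + 10 + 76 = 657
n = 9
Mean = 657/9 = 73.0000

Mean = 73.0000


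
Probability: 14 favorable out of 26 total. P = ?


P = 14/26 = 0.5385

P = 0.5385


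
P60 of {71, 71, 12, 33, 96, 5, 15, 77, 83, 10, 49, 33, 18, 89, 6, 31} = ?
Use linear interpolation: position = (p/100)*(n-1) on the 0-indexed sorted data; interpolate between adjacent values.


Sorted: 5, 6, 10, 12, 15, 18, 31, 33, 33, 49, 71, 71, 77, 83, 89, 96
n = 16
Index = 60/100 * 15 = 9.0000
Lower = data[9] = 49, Upper = data[10] = 71
P60 = 49 + 0*(22) = 49.0000

P60 = 49.0000


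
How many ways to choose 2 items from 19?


C(19,2) = 19!/(2! × 17!)
= 121645100408832000/(2 × 355687428096000)
= 171

C(19,2) = 171


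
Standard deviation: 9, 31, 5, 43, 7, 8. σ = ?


Mean = 17.1667
Variance = 210.1389
SD = sqrt(210.1389) = 14.4962

SD = 14.4962


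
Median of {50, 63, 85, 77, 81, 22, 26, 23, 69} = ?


Sorted: 22, 23, 26, 50, 63, 69, 77, 81, 85
n = 9 (odd)
Middle value = 63

Median = 63


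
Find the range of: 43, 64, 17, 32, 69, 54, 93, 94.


Max = 94, Min = 17
Range = 94 - 17 = 77

Range = 77


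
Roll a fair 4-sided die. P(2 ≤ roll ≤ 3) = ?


Favorable outcomes (2 ≤ roll ≤ 3): 2
Total outcomes = 4
P = 2/4 = 0.5000

P = 0.5000


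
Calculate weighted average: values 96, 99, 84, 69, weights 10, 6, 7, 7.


Numerator = 96*10 + 99*6 + 84*7 + 69*7 = 2625
Denominator = 10 + 6 + 7 + 7 = 30
WM = 2625/30 = 87.5000

WM = 87.5000


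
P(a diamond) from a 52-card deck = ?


13 diamonds in 52 cards
P = 13/52 = 0.2500

P = 0.2500


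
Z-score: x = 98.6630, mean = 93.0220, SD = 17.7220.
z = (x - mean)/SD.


z = (98.6630 - 93.0220)/17.7220
= 5.6410/17.7220
= 0.3183

z = 0.3183


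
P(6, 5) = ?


P(6,5) = 6!/1!
= 720/1
= 720

P(6,5) = 720


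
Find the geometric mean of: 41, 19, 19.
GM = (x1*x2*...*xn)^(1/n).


Product = 41 × 19 × 19 = 14801
GM = 14801^(1/3) = 24.5526

GM = 24.5526


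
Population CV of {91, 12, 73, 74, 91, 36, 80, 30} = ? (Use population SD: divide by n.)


Mean = 60.8750
SD = 28.4185
CV = (28.4185/60.8750)*100 = 46.6833%

CV = 46.6833%


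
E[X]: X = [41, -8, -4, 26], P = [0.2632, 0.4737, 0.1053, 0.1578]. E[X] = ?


E[X] = 41*0.2632 - 8*0.4737 - 4*0.1053 + 26*0.1578
= 10.7912 - 3.7896 - 0.4212 + 4.1028
= 10.6832

E[X] = 10.6832


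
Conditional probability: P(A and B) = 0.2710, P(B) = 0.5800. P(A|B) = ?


P(A|B) = 0.2710/0.5800 = 0.4672

P(A|B) = 0.4672


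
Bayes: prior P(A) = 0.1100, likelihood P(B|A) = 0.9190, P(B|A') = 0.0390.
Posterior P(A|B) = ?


P(B) = P(B|A)*P(A) + P(B|A')*P(A')
= 0.9190*0.1100 + 0.0390*0.8900
= 0.101090 + 0.034710 = 0.135800
P(A|B) = 0.101090/0.135800 = 0.7444

P(A|B) = 0.7444


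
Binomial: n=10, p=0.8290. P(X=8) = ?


C(10,8) = 45
p^8 = 0.223067
(1-p)^2 = 0.029241
P = 45 * 0.223067 * 0.029241 = 0.2935

P(X=8) = 0.2935


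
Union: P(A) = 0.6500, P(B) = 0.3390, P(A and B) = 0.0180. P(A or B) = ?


P(A∪B) = 0.6500 + 0.3390 - 0.0180
= 0.9890 - 0.0180
= 0.9710

P(A∪B) = 0.9710


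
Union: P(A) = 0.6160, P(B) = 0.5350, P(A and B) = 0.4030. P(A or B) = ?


P(A∪B) = 0.6160 + 0.5350 - 0.4030
= 1.1510 - 0.4030
= 0.7480

P(A∪B) = 0.7480


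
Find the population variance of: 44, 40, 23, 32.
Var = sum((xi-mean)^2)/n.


Mean = 34.7500
Squared deviations: 85.5625, 27.5625, 138.0625, 7.5625
Sum = 258.7500
Variance = 258.7500/4 = 64.6875

Variance = 64.6875


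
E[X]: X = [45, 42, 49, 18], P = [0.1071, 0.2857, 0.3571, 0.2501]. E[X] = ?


E[X] = 45*0.1071 + 42*0.2857 + 49*0.3571 + 18*0.2501
= 4.8195 + 11.9994 + 17.4979 + 4.5018
= 38.8186

E[X] = 38.8186


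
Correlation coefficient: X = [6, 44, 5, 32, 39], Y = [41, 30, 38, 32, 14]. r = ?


Mean X = 25.2000, Mean Y = 31.0000
SD X = 16.533602, SD Y = 9.380832
Cov = -116.000000
r = -116.000000/(16.533602*9.380832) = -0.7479

r = -0.7479


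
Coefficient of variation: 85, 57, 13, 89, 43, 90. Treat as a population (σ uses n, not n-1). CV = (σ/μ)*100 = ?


Mean = 62.8333
SD = 28.3573
CV = (28.3573/62.8333)*100 = 45.1310%

CV = 45.1310%


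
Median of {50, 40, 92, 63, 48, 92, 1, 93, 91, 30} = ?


Sorted: 1, 30, 40, 48, 50, 63, 91, 92, 92, 93
n = 10 (even)
Middle values: 50 and 63
Median = (50+63)/2 = 56.5000

Median = 56.5000


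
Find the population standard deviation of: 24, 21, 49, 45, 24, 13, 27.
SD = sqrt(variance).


Mean = 29.0000
Variance = 147.1429
SD = sqrt(147.1429) = 12.1302

SD = 12.1302


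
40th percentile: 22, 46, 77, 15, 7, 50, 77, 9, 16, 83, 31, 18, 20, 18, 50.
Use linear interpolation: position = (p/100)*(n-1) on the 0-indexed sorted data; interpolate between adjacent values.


Sorted: 7, 9, 15, 16, 18, 18, 20, 22, 31, 46, 50, 50, 77, 77, 83
n = 15
Index = 40/100 * 14 = 5.6000
Lower = data[5] = 18, Upper = data[6] = 20
P40 = 18 + 0.6000*(2) = 19.2000

P40 = 19.2000


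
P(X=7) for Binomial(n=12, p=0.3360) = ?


C(12,7) = 792
p^7 = 0.000483
(1-p)^5 = 0.129074
P = 792 * 0.000483 * 0.129074 = 0.0494

P(X=7) = 0.0494


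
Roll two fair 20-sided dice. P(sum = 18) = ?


Total outcomes = 20×20 = 400
Favorable (sum = 18): 17
P = 17/400 = 0.0425

P = 0.0425


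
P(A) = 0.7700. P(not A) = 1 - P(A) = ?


P(not A) = 1 - 0.7700 = 0.2300

P(not A) = 0.2300


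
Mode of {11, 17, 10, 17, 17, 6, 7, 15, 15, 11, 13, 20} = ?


Frequencies: 6:1, 7:1, 10:1, 11:2, 13:1, 15:2, 17:3, 20:1
Max frequency = 3
Mode = 17

Mode = 17


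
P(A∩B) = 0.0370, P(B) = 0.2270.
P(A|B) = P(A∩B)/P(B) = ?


P(A|B) = 0.0370/0.2270 = 0.1630

P(A|B) = 0.1630


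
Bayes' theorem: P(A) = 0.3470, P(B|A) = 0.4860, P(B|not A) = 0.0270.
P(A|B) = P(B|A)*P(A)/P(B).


P(B) = P(B|A)*P(A) + P(B|A')*P(A')
= 0.4860*0.3470 + 0.0270*0.6530
= 0.168642 + 0.017631 = 0.186273
P(A|B) = 0.168642/0.186273 = 0.9053

P(A|B) = 0.9053


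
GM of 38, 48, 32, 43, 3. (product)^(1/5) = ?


Product = 38 × 48 × 32 × 43 × 3 = 7529472
GM = 7529472^(1/5) = 23.7330

GM = 23.7330


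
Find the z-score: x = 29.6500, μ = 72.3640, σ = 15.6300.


z = (29.6500 - 72.3640)/15.6300
= -42.7140/15.6300
= -2.7328

z = -2.7328


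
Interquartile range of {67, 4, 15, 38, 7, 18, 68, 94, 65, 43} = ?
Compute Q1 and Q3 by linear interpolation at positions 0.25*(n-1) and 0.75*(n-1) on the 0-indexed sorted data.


Sorted: 4, 7, 15, 18, 38, 43, 65, 67, 68, 94
Q1 (25th %ile) = 15.7500
Q3 (75th %ile) = 66.5000
IQR = 66.5000 - 15.7500 = 50.7500

IQR = 50.7500


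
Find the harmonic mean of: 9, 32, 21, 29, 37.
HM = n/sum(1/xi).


Sum of reciprocals = 1/9 + 1/32 + 1/21 + 1/29 + 1/37 = 0.251490
HM = 5/0.251490 = 19.8815

HM = 19.8815


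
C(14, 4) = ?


C(14,4) = 14!/(4! × 10!)
= 87178291200/(24 × 3628800)
= 1001

C(14,4) = 1001


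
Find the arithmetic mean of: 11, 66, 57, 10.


Sum = 11 + 66 + 57 + 10 = 144
n = 4
Mean = 144/4 = 36.0000

Mean = 36.0000


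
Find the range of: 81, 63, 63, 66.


Max = 81, Min = 63
Range = 81 - 63 = 18

Range = 18


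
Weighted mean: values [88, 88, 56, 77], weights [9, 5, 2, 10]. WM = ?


Numerator = 88*9 + 88*5 + 56*2 + 77*10 = 2114
Denominator = 9 + 5 + 2 + 10 = 26
WM = 2114/26 = 81.3077

WM = 81.3077


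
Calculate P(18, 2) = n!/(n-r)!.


P(18,2) = 18!/16!
= 6402373705728000/20922789888000
= 306

P(18,2) = 306


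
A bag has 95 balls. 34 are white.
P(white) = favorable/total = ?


P = 34/95 = 0.3579

P = 0.3579


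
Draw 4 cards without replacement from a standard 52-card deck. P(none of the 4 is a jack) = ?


P(no jacks) = (48/52) × (47/51) × (46/50) × (45/49)
= 0.7187

P = 0.7187


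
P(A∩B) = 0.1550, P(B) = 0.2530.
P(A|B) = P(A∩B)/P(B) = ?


P(A|B) = 0.1550/0.2530 = 0.6126

P(A|B) = 0.6126


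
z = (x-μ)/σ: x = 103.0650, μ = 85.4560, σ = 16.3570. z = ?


z = (103.0650 - 85.4560)/16.3570
= 17.6090/16.3570
= 1.0765

z = 1.0765


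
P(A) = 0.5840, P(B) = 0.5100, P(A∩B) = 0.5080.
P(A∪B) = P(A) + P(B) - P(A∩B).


P(A∪B) = 0.5840 + 0.5100 - 0.5080
= 1.0940 - 0.5080
= 0.5860

P(A∪B) = 0.5860


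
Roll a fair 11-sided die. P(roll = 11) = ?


Favorable outcomes (roll = 11): 1
Total outcomes = 11
P = 1/11 = 0.0909

P = 0.0909


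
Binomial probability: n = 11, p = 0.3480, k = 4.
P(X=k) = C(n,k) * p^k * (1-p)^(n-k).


C(11,4) = 330
p^4 = 0.014666
(1-p)^7 = 0.050088
P = 330 * 0.014666 * 0.050088 = 0.2424

P(X=4) = 0.2424


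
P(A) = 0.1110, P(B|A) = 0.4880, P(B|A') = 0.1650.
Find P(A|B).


P(B) = P(B|A)*P(A) + P(B|A')*P(A')
= 0.4880*0.1110 + 0.1650*0.8890
= 0.054168 + 0.146685 = 0.200853
P(A|B) = 0.054168/0.200853 = 0.2697

P(A|B) = 0.2697


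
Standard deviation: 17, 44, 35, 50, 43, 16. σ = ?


Mean = 34.1667
Variance = 175.1389
SD = sqrt(175.1389) = 13.2340

SD = 13.2340


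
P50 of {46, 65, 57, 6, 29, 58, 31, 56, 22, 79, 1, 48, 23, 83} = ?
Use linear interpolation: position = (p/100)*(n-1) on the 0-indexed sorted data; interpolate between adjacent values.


Sorted: 1, 6, 22, 23, 29, 31, 46, 48, 56, 57, 58, 65, 79, 83
n = 14
Index = 50/100 * 13 = 6.5000
Lower = data[6] = 46, Upper = data[7] = 48
P50 = 46 + 0.5000*(2) = 47.0000

P50 = 47.0000


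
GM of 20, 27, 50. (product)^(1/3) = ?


Product = 20 × 27 × 50 = 27000
GM = 27000^(1/3) = 30.0000

GM = 30.0000


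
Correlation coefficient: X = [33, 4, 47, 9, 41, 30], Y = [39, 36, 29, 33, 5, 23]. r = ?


Mean X = 27.3333, Mean Y = 27.5000
SD X = 15.776213, SD Y = 11.280514
Cov = -87.333333
r = -87.333333/(15.776213*11.280514) = -0.4907

r = -0.4907


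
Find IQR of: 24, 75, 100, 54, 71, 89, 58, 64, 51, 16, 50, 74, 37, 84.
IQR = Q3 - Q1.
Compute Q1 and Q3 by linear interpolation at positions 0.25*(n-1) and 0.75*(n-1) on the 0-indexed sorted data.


Sorted: 16, 24, 37, 50, 51, 54, 58, 64, 71, 74, 75, 84, 89, 100
Q1 (25th %ile) = 50.2500
Q3 (75th %ile) = 74.7500
IQR = 74.7500 - 50.2500 = 24.5000

IQR = 24.5000


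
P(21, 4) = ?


P(21,4) = 21!/17!
= 51090942171709440000/355687428096000
= 143640

P(21,4) = 143640


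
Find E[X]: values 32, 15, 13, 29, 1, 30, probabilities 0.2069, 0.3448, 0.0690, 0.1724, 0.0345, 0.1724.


E[X] = 32*0.2069 + 15*0.3448 + 13*0.0690 + 29*0.1724 + 1*0.0345 + 30*0.1724
= 6.6208 + 5.1720 + 0.8970 + 4.9996 + 0.0345 + 5.1720
= 22.8959

E[X] = 22.8959


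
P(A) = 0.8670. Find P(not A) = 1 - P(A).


P(not A) = 1 - 0.8670 = 0.1330

P(not A) = 0.1330


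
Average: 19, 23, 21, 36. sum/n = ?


Sum = 19 + 23 + 21 + 36 = 99
n = 4
Mean = 99/4 = 24.7500

Mean = 24.7500


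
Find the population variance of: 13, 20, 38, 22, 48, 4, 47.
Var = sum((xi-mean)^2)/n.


Mean = 27.4286
Squared deviations: 208.1837, 55.1837, 111.7551, 29.4694, 423.1837, 548.8980, 383.0408
Sum = 1759.7143
Variance = 1759.7143/7 = 251.3878

Variance = 251.3878


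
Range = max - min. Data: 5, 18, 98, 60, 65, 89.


Max = 98, Min = 5
Range = 98 - 5 = 93

Range = 93


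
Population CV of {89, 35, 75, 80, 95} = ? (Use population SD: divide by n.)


Mean = 74.8000
SD = 21.0751
CV = (21.0751/74.8000)*100 = 28.1753%

CV = 28.1753%


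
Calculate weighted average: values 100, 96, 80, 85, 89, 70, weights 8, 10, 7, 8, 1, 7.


Numerator = 100*8 + 96*10 + 80*7 + 85*8 + 89*1 + 70*7 = 3579
Denominator = 8 + 10 + 7 + 8 + 1 + 7 = 41
WM = 3579/41 = 87.2927

WM = 87.2927


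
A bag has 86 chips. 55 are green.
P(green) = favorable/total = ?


P = 55/86 = 0.6395

P = 0.6395


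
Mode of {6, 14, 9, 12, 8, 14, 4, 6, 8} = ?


Frequencies: 4:1, 6:2, 8:2, 9:1, 12:1, 14:2
Max frequency = 2
Mode = 6, 8, 14

Mode = 6, 8, 14


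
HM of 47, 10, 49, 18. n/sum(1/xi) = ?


Sum of reciprocals = 1/47 + 1/10 + 1/49 + 1/18 = 0.197240
HM = 4/0.197240 = 20.2798

HM = 20.2798


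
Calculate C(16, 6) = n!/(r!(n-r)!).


C(16,6) = 16!/(6! × 10!)
= 20922789888000/(720 × 3628800)
= 8008

C(16,6) = 8008


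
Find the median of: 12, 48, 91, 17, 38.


Sorted: 12, 17, 38, 48, 91
n = 5 (odd)
Middle value = 38

Median = 38


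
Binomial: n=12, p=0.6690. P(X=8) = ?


C(12,8) = 495
p^8 = 0.040124
(1-p)^4 = 0.012004
P = 495 * 0.040124 * 0.012004 = 0.2384

P(X=8) = 0.2384


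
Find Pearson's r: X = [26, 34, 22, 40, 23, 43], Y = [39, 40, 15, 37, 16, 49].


Mean X = 31.3333, Mean Y = 32.6667
SD X = 8.198916, SD Y = 12.710451
Cov = 86.277778
r = 86.277778/(8.198916*12.710451) = 0.8279

r = 0.8279


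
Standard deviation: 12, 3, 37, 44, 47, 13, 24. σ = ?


Mean = 25.7143
Variance = 254.7755
SD = sqrt(254.7755) = 15.9617

SD = 15.9617


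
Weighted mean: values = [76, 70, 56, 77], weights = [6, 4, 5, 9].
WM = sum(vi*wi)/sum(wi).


Numerator = 76*6 + 70*4 + 56*5 + 77*9 = 1709
Denominator = 6 + 4 + 5 + 9 = 24
WM = 1709/24 = 71.2083

WM = 71.2083


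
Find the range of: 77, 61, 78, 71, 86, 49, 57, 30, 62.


Max = 86, Min = 30
Range = 86 - 30 = 56

Range = 56


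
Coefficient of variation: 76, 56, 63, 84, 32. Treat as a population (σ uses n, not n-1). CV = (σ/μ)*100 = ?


Mean = 62.2000
SD = 17.9822
CV = (17.9822/62.2000)*100 = 28.9103%

CV = 28.9103%


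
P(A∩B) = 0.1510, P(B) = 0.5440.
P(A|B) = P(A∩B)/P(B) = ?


P(A|B) = 0.1510/0.5440 = 0.2776

P(A|B) = 0.2776


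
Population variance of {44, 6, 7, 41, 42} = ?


Mean = 28.0000
Squared deviations: 256.0000, 484.0000, 441.0000, 169.0000, 196.0000
Sum = 1546.0000
Variance = 1546.0000/5 = 309.2000

Variance = 309.2000


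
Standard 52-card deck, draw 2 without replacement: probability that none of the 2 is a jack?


P(no jacks) = (48/52) × (47/51)
= 0.8507

P = 0.8507


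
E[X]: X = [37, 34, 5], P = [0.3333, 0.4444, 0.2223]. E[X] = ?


E[X] = 37*0.3333 + 34*0.4444 + 5*0.2223
= 12.3321 + 15.1096 + 1.1115
= 28.5532

E[X] = 28.5532


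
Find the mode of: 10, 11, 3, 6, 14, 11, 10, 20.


Frequencies: 3:1, 6:1, 10:2, 11:2, 14:1, 20:1
Max frequency = 2
Mode = 10, 11

Mode = 10, 11


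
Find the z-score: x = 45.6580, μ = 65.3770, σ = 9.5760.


z = (45.6580 - 65.3770)/9.5760
= -19.7190/9.5760
= -2.0592

z = -2.0592


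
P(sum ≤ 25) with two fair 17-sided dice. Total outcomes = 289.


Total outcomes = 17×17 = 289
Favorable (sum ≤ 25): 244
P = 244/289 = 0.8443

P = 0.8443


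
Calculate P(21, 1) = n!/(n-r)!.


P(21,1) = 21!/20!
= 51090942171709440000/2432902008176640000
= 21

P(21,1) = 21


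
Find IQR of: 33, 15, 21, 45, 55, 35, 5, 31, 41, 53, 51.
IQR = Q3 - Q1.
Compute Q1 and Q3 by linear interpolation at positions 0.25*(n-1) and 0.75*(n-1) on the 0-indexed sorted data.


Sorted: 5, 15, 21, 31, 33, 35, 41, 45, 51, 53, 55
Q1 (25th %ile) = 26.0000
Q3 (75th %ile) = 48.0000
IQR = 48.0000 - 26.0000 = 22.0000

IQR = 22.0000


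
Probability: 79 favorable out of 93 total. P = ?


P = 79/93 = 0.8495

P = 0.8495


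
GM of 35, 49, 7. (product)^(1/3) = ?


Product = 35 × 49 × 7 = 12005
GM = 12005^(1/3) = 22.8975

GM = 22.8975


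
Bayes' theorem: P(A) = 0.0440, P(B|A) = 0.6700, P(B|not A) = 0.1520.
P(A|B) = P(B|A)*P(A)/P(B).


P(B) = P(B|A)*P(A) + P(B|A')*P(A')
= 0.6700*0.0440 + 0.1520*0.9560
= 0.029480 + 0.145312 = 0.174792
P(A|B) = 0.029480/0.174792 = 0.1687

P(A|B) = 0.1687


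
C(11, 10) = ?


C(11,10) = 11!/(10! × 1!)
= 39916800/(3628800 × 1)
= 11

C(11,10) = 11


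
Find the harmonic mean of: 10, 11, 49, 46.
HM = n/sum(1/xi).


Sum of reciprocals = 1/10 + 1/11 + 1/49 + 1/46 = 0.233056
HM = 4/0.233056 = 17.1632

HM = 17.1632


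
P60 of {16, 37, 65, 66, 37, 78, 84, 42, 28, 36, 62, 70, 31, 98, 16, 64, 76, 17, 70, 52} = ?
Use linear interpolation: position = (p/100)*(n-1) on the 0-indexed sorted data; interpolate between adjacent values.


Sorted: 16, 16, 17, 28, 31, 36, 37, 37, 42, 52, 62, 64, 65, 66, 70, 70, 76, 78, 84, 98
n = 20
Index = 60/100 * 19 = 11.4000
Lower = data[11] = 64, Upper = data[12] = 65
P60 = 64 + 0.4000*(1) = 64.4000

P60 = 64.4000


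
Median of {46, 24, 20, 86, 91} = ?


Sorted: 20, 24, 46, 86, 91
n = 5 (odd)
Middle value = 46

Median = 46


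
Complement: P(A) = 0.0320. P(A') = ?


P(not A) = 1 - 0.0320 = 0.9680

P(not A) = 0.9680


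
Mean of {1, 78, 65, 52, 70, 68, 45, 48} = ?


Sum = 1 + 78 + 65 + 52 + 70 + 68 + 45 + 48 = 427
n = 8
Mean = 427/8 = 53.3750

Mean = 53.3750


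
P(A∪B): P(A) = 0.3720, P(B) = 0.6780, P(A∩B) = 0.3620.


P(A∪B) = 0.3720 + 0.6780 - 0.3620
= 1.0500 - 0.3620
= 0.6880

P(A∪B) = 0.6880


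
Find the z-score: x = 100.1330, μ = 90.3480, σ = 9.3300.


z = (100.1330 - 90.3480)/9.3300
= 9.7850/9.3300
= 1.0488

z = 1.0488


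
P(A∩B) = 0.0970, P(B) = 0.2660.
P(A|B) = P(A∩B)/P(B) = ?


P(A|B) = 0.0970/0.2660 = 0.3647

P(A|B) = 0.3647


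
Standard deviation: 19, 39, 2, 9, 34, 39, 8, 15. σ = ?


Mean = 20.6250
Variance = 191.2344
SD = sqrt(191.2344) = 13.8288

SD = 13.8288


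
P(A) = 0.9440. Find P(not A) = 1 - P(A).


P(not A) = 1 - 0.9440 = 0.0560

P(not A) = 0.0560


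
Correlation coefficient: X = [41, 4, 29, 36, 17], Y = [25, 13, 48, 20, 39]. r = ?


Mean X = 25.4000, Mean Y = 29.0000
SD X = 13.395522, SD Y = 12.759310
Cov = 33.800000
r = 33.800000/(13.395522*12.759310) = 0.1978

r = 0.1978


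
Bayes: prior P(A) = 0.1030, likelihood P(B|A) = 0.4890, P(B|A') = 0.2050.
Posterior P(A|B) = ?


P(B) = P(B|A)*P(A) + P(B|A')*P(A')
= 0.4890*0.1030 + 0.2050*0.8970
= 0.050367 + 0.183885 = 0.234252
P(A|B) = 0.050367/0.234252 = 0.2150

P(A|B) = 0.2150


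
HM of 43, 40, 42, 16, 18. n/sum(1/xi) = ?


Sum of reciprocals = 1/43 + 1/40 + 1/42 + 1/16 + 1/18 = 0.190121
HM = 5/0.190121 = 26.2991

HM = 26.2991


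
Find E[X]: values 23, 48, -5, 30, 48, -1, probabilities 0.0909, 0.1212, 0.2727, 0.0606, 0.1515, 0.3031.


E[X] = 23*0.0909 + 48*0.1212 - 5*0.2727 + 30*0.0606 + 48*0.1515 - 1*0.3031
= 2.0907 + 5.8176 - 1.3635 + 1.8180 + 7.2720 - 0.3031
= 15.3317

E[X] = 15.3317


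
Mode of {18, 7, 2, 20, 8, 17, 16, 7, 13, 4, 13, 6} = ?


Frequencies: 2:1, 4:1, 6:1, 7:2, 8:1, 13:2, 16:1, 17:1, 18:1, 20:1
Max frequency = 2
Mode = 7, 13

Mode = 7, 13


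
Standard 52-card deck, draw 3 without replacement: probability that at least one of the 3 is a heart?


P(at least one) = 1 - P(none)
P(none) = (39/52) × (38/51) × (37/50) = 0.413529
P(at least one) = 1 - 0.413529 = 0.5865

P = 0.5865


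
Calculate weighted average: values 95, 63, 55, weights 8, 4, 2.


Numerator = 95*8 + 63*4 + 55*2 = 1122
Denominator = 8 + 4 + 2 = 14
WM = 1122/14 = 80.1429

WM = 80.1429


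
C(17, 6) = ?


C(17,6) = 17!/(6! × 11!)
= 355687428096000/(720 × 39916800)
= 12376

C(17,6) = 12376


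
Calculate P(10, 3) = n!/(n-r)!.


P(10,3) = 10!/7!
= 3628800/5040
= 720

P(10,3) = 720


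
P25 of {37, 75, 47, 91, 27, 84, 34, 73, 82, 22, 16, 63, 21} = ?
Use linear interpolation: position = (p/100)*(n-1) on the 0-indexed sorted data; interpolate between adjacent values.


Sorted: 16, 21, 22, 27, 34, 37, 47, 63, 73, 75, 82, 84, 91
n = 13
Index = 25/100 * 12 = 3.0000
Lower = data[3] = 27, Upper = data[4] = 34
P25 = 27 + 0*(7) = 27.0000

P25 = 27.0000


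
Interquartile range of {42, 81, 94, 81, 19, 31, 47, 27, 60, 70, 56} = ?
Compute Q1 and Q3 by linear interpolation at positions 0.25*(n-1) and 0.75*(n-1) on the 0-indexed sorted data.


Sorted: 19, 27, 31, 42, 47, 56, 60, 70, 81, 81, 94
Q1 (25th %ile) = 36.5000
Q3 (75th %ile) = 75.5000
IQR = 75.5000 - 36.5000 = 39.0000

IQR = 39.0000


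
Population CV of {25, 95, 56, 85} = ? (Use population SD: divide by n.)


Mean = 65.2500
SD = 27.2981
CV = (27.2981/65.2500)*100 = 41.8362%

CV = 41.8362%


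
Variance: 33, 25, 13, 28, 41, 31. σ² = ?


Mean = 28.5000
Squared deviations: 20.2500, 12.2500, 240.2500, 0.2500, 156.2500, 6.2500
Sum = 435.5000
Variance = 435.5000/6 = 72.5833

Variance = 72.5833


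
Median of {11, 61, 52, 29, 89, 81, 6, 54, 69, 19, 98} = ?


Sorted: 6, 11, 19, 29, 52, 54, 61, 69, 81, 89, 98
n = 11 (odd)
Middle value = 54

Median = 54


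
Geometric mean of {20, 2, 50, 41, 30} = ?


Product = 20 × 2 × 50 × 41 × 30 = 2460000
GM = 2460000^(1/5) = 18.9752

GM = 18.9752


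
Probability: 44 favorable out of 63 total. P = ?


P = 44/63 = 0.6984

P = 0.6984


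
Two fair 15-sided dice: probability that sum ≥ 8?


Total outcomes = 15×15 = 225
Favorable (sum ≥ 8): 204
P = 204/225 = 0.9067

P = 0.9067


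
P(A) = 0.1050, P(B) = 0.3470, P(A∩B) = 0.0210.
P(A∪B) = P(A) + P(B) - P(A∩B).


P(A∪B) = 0.1050 + 0.3470 - 0.0210
= 0.4520 - 0.0210
= 0.4310

P(A∪B) = 0.4310


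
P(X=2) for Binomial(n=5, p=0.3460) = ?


C(5,2) = 10
p^2 = 0.119716
(1-p)^3 = 0.279726
P = 10 * 0.119716 * 0.279726 = 0.3349

P(X=2) = 0.3349


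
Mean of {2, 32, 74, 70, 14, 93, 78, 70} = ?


Sum = 2 + 32 + 74 + 70 + 14 + 93 + 78 + 70 = 433
n = 8
Mean = 433/8 = 54.1250

Mean = 54.1250


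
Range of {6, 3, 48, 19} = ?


Max = 48, Min = 3
Range = 48 - 3 = 45

Range = 45


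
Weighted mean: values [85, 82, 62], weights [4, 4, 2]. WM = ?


Numerator = 85*4 + 82*4 + 62*2 = 792
Denominator = 4 + 4 + 2 = 10
WM = 792/10 = 79.2000

WM = 79.2000


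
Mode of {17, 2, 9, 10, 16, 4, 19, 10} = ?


Frequencies: 2:1, 4:1, 9:1, 10:2, 16:1, 17:1, 19:1
Max frequency = 2
Mode = 10

Mode = 10


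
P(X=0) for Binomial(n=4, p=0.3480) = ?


C(4,0) = 1
p^0 = 1.000000
(1-p)^4 = 0.180713
P = 1 * 1.000000 * 0.180713 = 0.1807

P(X=0) = 0.1807


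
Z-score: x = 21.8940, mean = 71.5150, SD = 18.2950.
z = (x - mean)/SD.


z = (21.8940 - 71.5150)/18.2950
= -49.6210/18.2950
= -2.7123

z = -2.7123


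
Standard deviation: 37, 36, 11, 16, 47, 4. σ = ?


Mean = 25.1667
Variance = 244.4722
SD = sqrt(244.4722) = 15.6356

SD = 15.6356


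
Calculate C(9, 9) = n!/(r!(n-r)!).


C(9,9) = 9!/(9! × 0!)
= 362880/(362880 × 1)
= 1

C(9,9) = 1


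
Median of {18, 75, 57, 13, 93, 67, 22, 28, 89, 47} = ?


Sorted: 13, 18, 22, 28, 47, 57, 67, 75, 89, 93
n = 10 (even)
Middle values: 47 and 57
Median = (47+57)/2 = 52.0000

Median = 52.0000


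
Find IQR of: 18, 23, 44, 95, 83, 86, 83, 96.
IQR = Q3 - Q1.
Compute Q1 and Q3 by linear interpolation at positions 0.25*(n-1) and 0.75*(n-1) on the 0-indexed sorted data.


Sorted: 18, 23, 44, 83, 83, 86, 95, 96
Q1 (25th %ile) = 38.7500
Q3 (75th %ile) = 88.2500
IQR = 88.2500 - 38.7500 = 49.5000

IQR = 49.5000


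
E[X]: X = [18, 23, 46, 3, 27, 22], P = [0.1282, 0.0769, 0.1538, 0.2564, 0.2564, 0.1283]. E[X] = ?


E[X] = 18*0.1282 + 23*0.0769 + 46*0.1538 + 3*0.2564 + 27*0.2564 + 22*0.1283
= 2.3076 + 1.7687 + 7.0748 + 0.7692 + 6.9228 + 2.8226
= 21.6657

E[X] = 21.6657


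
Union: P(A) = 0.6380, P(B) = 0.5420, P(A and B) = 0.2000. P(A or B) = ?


P(A∪B) = 0.6380 + 0.5420 - 0.2000
= 1.1800 - 0.2000
= 0.9800

P(A∪B) = 0.9800


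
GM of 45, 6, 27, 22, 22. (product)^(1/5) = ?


Product = 45 × 6 × 27 × 22 × 22 = 3528360
GM = 3528360^(1/5) = 20.3946

GM = 20.3946


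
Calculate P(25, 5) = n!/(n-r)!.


P(25,5) = 25!/20!
= 15511210043330985984000000/2432902008176640000
= 6375600

P(25,5) = 6375600


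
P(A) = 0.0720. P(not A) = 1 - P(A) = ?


P(not A) = 1 - 0.0720 = 0.9280

P(not A) = 0.9280


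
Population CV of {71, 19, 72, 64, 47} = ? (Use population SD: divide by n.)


Mean = 54.6000
SD = 19.9259
CV = (19.9259/54.6000)*100 = 36.4943%

CV = 36.4943%


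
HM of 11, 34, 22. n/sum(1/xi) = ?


Sum of reciprocals = 1/11 + 1/34 + 1/22 = 0.165775
HM = 3/0.165775 = 18.0968

HM = 18.0968


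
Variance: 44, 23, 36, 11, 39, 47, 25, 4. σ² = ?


Mean = 28.6250
Squared deviations: 236.3906, 31.6406, 54.3906, 310.6406, 107.6406, 337.6406, 13.1406, 606.3906
Sum = 1697.8750
Variance = 1697.8750/8 = 212.2344

Variance = 212.2344


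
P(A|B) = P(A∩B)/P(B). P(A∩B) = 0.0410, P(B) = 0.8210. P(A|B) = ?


P(A|B) = 0.0410/0.8210 = 0.0499

P(A|B) = 0.0499


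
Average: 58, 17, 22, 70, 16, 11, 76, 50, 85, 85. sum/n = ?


Sum = 58 + 17 + 22 + 70 + 16 + 11 + 76 + 50 + 85 + 85 = 490
n = 10
Mean = 490/10 = 49.0000

Mean = 49.0000


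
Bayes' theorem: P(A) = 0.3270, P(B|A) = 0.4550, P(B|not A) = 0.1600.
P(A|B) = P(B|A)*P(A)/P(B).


P(B) = P(B|A)*P(A) + P(B|A')*P(A')
= 0.4550*0.3270 + 0.1600*0.6730
= 0.148785 + 0.107680 = 0.256465
P(A|B) = 0.148785/0.256465 = 0.5801

P(A|B) = 0.5801


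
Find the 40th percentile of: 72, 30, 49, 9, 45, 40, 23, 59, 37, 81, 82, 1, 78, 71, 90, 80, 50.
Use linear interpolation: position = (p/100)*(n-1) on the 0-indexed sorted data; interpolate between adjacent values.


Sorted: 1, 9, 23, 30, 37, 40, 45, 49, 50, 59, 71, 72, 78, 80, 81, 82, 90
n = 17
Index = 40/100 * 16 = 6.4000
Lower = data[6] = 45, Upper = data[7] = 49
P40 = 45 + 0.4000*(4) = 46.6000

P40 = 46.6000


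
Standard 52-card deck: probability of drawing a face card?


12 face cards in 52 cards
P = 12/52 = 0.2308

P = 0.2308


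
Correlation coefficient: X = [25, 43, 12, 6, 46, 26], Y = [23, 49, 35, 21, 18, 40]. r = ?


Mean X = 26.3333, Mean Y = 31.0000
SD X = 14.636332, SD Y = 11.210114
Cov = 33.000000
r = 33.000000/(14.636332*11.210114) = 0.2011

r = 0.2011


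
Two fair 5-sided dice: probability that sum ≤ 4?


Total outcomes = 5×5 = 25
Favorable (sum ≤ 4): 6
P = 6/25 = 0.2400

P = 0.2400


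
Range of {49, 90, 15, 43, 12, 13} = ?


Max = 90, Min = 12
Range = 90 - 12 = 78

Range = 78


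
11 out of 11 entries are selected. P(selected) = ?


P = 11/11 = 1.0000

P = 1.0000


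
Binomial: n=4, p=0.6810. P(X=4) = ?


C(4,4) = 1
p^4 = 0.215074
(1-p)^0 = 1.000000
P = 1 * 0.215074 * 1.000000 = 0.2151

P(X=4) = 0.2151


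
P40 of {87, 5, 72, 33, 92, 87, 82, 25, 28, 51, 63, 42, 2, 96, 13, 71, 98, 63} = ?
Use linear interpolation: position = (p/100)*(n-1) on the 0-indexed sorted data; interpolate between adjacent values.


Sorted: 2, 5, 13, 25, 28, 33, 42, 51, 63, 63, 71, 72, 82, 87, 87, 92, 96, 98
n = 18
Index = 40/100 * 17 = 6.8000
Lower = data[6] = 42, Upper = data[7] = 51
P40 = 42 + 0.8000*(9) = 49.2000

P40 = 49.2000


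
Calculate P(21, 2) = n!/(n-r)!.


P(21,2) = 21!/19!
= 51090942171709440000/121645100408832000
= 420

P(21,2) = 420


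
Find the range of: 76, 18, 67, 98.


Max = 98, Min = 18
Range = 98 - 18 = 80

Range = 80


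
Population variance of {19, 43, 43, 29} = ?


Mean = 33.5000
Squared deviations: 210.2500, 90.2500, 90.2500, 20.2500
Sum = 411.0000
Variance = 411.0000/4 = 102.7500

Variance = 102.7500


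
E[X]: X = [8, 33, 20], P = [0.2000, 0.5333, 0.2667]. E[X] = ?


E[X] = 8*0.2000 + 33*0.5333 + 20*0.2667
= 1.6000 + 17.5989 + 5.3340
= 24.5329

E[X] = 24.5329


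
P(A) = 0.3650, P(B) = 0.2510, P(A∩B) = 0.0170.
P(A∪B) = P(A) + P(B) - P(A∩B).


P(A∪B) = 0.3650 + 0.2510 - 0.0170
= 0.6160 - 0.0170
= 0.5990

P(A∪B) = 0.5990


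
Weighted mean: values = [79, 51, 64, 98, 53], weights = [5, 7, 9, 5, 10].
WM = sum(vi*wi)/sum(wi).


Numerator = 79*5 + 51*7 + 64*9 + 98*5 + 53*10 = 2348
Denominator = 5 + 7 + 9 + 5 + 10 = 36
WM = 2348/36 = 65.2222

WM = 65.2222


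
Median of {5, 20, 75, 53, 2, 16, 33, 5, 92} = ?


Sorted: 2, 5, 5, 16, 20, 33, 53, 75, 92
n = 9 (odd)
Middle value = 20

Median = 20


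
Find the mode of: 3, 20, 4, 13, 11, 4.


Frequencies: 3:1, 4:2, 11:1, 13:1, 20:1
Max frequency = 2
Mode = 4

Mode = 4


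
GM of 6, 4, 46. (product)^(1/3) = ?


Product = 6 × 4 × 46 = 1104
GM = 1104^(1/3) = 10.3353

GM = 10.3353


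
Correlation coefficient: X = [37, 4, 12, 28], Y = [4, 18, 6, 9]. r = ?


Mean X = 20.2500, Mean Y = 9.2500
SD X = 12.968712, SD Y = 5.356071
Cov = -51.312500
r = -51.312500/(12.968712*5.356071) = -0.7387

r = -0.7387


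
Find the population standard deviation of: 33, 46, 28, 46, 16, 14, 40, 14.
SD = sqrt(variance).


Mean = 29.6250
Variance = 166.4844
SD = sqrt(166.4844) = 12.9029

SD = 12.9029


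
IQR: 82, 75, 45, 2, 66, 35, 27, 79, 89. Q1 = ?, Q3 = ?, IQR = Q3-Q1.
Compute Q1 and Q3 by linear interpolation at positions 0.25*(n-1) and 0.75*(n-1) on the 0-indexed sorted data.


Sorted: 2, 27, 35, 45, 66, 75, 79, 82, 89
Q1 (25th %ile) = 35.0000
Q3 (75th %ile) = 79.0000
IQR = 79.0000 - 35.0000 = 44.0000

IQR = 44.0000


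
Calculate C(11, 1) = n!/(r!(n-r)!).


C(11,1) = 11!/(1! × 10!)
= 39916800/(1 × 3628800)
= 11

C(11,1) = 11


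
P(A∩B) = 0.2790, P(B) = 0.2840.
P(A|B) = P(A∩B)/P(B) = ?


P(A|B) = 0.2790/0.2840 = 0.9824

P(A|B) = 0.9824


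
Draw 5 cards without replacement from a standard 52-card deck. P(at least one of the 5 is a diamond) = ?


P(at least one) = 1 - P(none)
P(none) = (39/52) × (38/51) × (37/50) × (36/49) × (35/48) = 0.221534
P(at least one) = 1 - 0.221534 = 0.7785

P = 0.7785


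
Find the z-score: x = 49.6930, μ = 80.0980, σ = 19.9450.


z = (49.6930 - 80.0980)/19.9450
= -30.4050/19.9450
= -1.5244

z = -1.5244


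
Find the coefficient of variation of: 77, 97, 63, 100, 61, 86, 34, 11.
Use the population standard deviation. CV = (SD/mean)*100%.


Mean = 66.1250
SD = 28.9846
CV = (28.9846/66.1250)*100 = 43.8331%

CV = 43.8331%


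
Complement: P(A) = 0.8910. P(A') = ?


P(not A) = 1 - 0.8910 = 0.1090

P(not A) = 0.1090


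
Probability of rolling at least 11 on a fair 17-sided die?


Favorable outcomes (roll ≥ 11): 7
Total outcomes = 17
P = 7/17 = 0.4118

P = 0.4118


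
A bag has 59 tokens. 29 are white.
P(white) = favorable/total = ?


P = 29/59 = 0.4915

P = 0.4915


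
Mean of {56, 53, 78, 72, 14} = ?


Sum = 56 + 53 + 78 + 72 + 14 = 273
n = 5
Mean = 273/5 = 54.6000

Mean = 54.6000


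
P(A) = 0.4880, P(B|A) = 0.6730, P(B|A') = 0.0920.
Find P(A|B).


P(B) = P(B|A)*P(A) + P(B|A')*P(A')
= 0.6730*0.4880 + 0.0920*0.5120
= 0.328424 + 0.047104 = 0.375528
P(A|B) = 0.328424/0.375528 = 0.8746

P(A|B) = 0.8746


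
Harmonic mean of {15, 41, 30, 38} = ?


Sum of reciprocals = 1/15 + 1/41 + 1/30 + 1/38 = 0.150706
HM = 4/0.150706 = 26.5417

HM = 26.5417


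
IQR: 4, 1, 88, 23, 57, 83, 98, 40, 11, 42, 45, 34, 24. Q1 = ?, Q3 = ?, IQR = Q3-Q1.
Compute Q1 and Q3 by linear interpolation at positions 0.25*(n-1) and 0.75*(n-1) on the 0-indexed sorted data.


Sorted: 1, 4, 11, 23, 24, 34, 40, 42, 45, 57, 83, 88, 98
Q1 (25th %ile) = 23.0000
Q3 (75th %ile) = 57.0000
IQR = 57.0000 - 23.0000 = 34.0000

IQR = 34.0000
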